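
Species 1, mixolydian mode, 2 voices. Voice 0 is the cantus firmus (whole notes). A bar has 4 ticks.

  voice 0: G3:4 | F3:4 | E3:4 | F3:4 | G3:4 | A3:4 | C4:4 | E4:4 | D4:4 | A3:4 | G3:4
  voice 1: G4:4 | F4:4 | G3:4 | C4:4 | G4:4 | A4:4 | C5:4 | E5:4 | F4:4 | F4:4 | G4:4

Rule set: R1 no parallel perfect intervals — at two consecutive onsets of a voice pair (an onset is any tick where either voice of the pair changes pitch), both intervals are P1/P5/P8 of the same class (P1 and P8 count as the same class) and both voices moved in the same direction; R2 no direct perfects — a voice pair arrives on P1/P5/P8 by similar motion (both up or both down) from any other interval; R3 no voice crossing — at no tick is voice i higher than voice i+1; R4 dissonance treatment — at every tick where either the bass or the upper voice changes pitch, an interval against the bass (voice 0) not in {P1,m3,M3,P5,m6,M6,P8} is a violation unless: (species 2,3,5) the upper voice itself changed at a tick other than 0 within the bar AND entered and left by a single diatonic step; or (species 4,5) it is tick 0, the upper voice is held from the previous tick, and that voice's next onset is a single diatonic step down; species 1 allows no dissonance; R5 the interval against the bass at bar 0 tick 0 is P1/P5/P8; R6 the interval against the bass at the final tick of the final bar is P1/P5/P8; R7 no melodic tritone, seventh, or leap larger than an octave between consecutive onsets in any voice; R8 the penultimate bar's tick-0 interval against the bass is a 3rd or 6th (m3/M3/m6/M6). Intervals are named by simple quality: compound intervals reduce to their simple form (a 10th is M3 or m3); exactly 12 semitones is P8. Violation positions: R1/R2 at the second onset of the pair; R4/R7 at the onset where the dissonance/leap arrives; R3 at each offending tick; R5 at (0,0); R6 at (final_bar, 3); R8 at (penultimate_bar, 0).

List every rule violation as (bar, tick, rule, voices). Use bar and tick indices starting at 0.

bar 0: v0=G3 v1=G4 downbeat P8
bar 1: v0=F3 v1=F4 downbeat P8
bar 2: v0=E3 v1=G3 downbeat m3
bar 3: v0=F3 v1=C4 downbeat P5
bar 4: v0=G3 v1=G4 downbeat P8
bar 5: v0=A3 v1=A4 downbeat P8
bar 6: v0=C4 v1=C5 downbeat P8
bar 7: v0=E4 v1=E5 downbeat P8
bar 8: v0=D4 v1=F4 downbeat m3
bar 9: v0=A3 v1=F4 downbeat m6
bar 10: v0=G3 v1=G4 downbeat P8
  -> R1 @ bar 1 tick 0 v(0, 1): G3/G4 P8 -> F3/F4 P8 similar
  -> R7 @ bar 2 tick 0 v(1,): F4->G3 leap 10st
  -> R2 @ bar 3 tick 0 v(0, 1): E3/G3 m3 -> F3/C4 P5 similar
  -> R2 @ bar 4 tick 0 v(0, 1): F3/C4 P5 -> G3/G4 P8 similar
  -> R1 @ bar 5 tick 0 v(0, 1): G3/G4 P8 -> A3/A4 P8 similar
  -> R1 @ bar 6 tick 0 v(0, 1): A3/A4 P8 -> C4/C5 P8 similar
  -> R1 @ bar 7 tick 0 v(0, 1): C4/C5 P8 -> E4/E5 P8 similar
  -> R7 @ bar 8 tick 0 v(1,): E5->F4 leap 11st

(1, 0, R1, (0, 1))
(2, 0, R7, (1,))
(3, 0, R2, (0, 1))
(4, 0, R2, (0, 1))
(5, 0, R1, (0, 1))
(6, 0, R1, (0, 1))
(7, 0, R1, (0, 1))
(8, 0, R7, (1,))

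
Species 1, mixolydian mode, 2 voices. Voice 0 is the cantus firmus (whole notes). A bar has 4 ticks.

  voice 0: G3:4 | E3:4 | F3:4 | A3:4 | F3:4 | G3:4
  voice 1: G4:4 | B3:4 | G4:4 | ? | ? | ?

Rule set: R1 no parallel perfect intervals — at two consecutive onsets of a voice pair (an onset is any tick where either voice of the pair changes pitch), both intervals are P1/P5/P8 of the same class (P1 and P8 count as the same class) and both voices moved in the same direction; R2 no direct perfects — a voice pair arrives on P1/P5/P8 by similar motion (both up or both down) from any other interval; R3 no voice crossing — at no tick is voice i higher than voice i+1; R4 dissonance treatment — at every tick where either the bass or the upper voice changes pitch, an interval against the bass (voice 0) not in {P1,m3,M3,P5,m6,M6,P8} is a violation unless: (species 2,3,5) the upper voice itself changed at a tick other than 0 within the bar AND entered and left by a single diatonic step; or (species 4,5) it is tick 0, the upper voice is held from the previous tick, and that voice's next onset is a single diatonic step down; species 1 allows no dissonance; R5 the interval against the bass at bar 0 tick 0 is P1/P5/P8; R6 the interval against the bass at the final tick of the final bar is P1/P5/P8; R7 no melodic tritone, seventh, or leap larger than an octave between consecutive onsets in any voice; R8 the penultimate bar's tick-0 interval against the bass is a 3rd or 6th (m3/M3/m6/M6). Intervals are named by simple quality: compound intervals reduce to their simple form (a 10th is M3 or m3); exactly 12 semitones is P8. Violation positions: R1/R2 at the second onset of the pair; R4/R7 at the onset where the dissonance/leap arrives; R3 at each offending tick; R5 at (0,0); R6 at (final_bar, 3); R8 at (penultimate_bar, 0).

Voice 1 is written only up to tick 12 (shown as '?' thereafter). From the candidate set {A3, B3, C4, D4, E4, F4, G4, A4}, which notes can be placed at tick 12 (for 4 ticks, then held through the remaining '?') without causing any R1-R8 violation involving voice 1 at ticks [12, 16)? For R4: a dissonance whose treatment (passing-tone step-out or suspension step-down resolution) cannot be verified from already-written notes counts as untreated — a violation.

{C4, E4, F4}

A3: violates R7
B3: violates R4
C4: legal
D4: violates R4
E4: legal
F4: legal
G4: violates R4
A4: violates R2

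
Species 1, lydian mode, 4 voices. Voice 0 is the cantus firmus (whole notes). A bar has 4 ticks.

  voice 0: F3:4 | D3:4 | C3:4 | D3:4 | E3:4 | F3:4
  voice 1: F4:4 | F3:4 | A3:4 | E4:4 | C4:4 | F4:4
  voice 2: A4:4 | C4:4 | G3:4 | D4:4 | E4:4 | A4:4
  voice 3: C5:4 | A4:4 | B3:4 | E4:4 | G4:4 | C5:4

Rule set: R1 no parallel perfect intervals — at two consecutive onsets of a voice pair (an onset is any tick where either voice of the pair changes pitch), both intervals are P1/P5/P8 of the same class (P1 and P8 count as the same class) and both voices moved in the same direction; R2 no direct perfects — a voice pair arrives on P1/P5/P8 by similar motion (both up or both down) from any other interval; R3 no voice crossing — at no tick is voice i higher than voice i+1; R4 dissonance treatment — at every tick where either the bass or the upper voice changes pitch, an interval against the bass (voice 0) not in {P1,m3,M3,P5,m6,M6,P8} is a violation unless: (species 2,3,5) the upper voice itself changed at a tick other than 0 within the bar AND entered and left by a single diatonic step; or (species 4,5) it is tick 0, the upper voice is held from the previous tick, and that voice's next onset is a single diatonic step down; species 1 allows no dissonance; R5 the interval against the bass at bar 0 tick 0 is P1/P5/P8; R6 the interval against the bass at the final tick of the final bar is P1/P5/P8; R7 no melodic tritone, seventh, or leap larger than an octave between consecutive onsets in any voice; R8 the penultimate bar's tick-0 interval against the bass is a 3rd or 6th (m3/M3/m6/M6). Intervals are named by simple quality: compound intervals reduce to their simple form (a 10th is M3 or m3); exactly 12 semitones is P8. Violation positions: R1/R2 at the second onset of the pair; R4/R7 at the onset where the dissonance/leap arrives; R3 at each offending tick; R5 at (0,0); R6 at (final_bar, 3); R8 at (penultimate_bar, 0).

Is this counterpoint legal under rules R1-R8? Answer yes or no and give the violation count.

bar 0: v0=F3 v1=F4 v2=A4 v3=C5 (P5)
bar 1: v0=D3 v1=F3 v2=C4 v3=A4 (P5)
bar 2: v0=C3 v1=A3 v2=G3 v3=B3 (M7)
bar 3: v0=D3 v1=E4 v2=D4 v3=E4 (M2)
bar 4: v0=E3 v1=C4 v2=E4 v3=G4 (m3)
bar 5: v0=F3 v1=F4 v2=A4 v3=C5 (P5)
  R5 @ bar0.0: opens on M3
  R1 @ bar1.0: F3/C5 P5 -> D3/A4 P5 similar
  R2 @ bar1.0: F4/A4 M3 -> F3/C4 P5 similar
  R4 @ bar1.0: D3/C4 m7 untreated
  R2 @ bar2.0: D3/C4 m7 -> C3/G3 P5 similar
  R3 @ bar2.0: A3 above G3
  R4 @ bar2.0: C3/B3 M7 untreated
  R7 @ bar2.0: A4->B3 leap 10st
  R3 @ bar2.1: A3 above G3
  R3 @ bar2.2: A3 above G3
  R3 @ bar2.3: A3 above G3
  R2 @ bar3.0: C3/G3 P5 -> D3/D4 P8 similar
  R2 @ bar3.0: A3/B3 M2 -> E4/E4 P1 similar
  R3 @ bar3.0: E4 above D4
  R4 @ bar3.0: D3/E4 M2 untreated
  R4 @ bar3.0: D3/E4 M2 untreated
  R3 @ bar3.1: E4 above D4
  R3 @ bar3.2: E4 above D4
  R3 @ bar3.3: E4 above D4
  R1 @ bar4.0: D3/D4 P8 -> E3/E4 P8 similar
  R8 @ bar4.0: penult P8 not 3rd/6th
  R1 @ bar5.0: C4/G4 P5 -> F4/C5 P5 similar
  R2 @ bar5.0: E3/C4 m6 -> F3/F4 P8 similar
  R2 @ bar5.0: E3/G4 m3 -> F3/C5 P5 similar
  R6 @ bar5.3: closes on M3

No (25 violations)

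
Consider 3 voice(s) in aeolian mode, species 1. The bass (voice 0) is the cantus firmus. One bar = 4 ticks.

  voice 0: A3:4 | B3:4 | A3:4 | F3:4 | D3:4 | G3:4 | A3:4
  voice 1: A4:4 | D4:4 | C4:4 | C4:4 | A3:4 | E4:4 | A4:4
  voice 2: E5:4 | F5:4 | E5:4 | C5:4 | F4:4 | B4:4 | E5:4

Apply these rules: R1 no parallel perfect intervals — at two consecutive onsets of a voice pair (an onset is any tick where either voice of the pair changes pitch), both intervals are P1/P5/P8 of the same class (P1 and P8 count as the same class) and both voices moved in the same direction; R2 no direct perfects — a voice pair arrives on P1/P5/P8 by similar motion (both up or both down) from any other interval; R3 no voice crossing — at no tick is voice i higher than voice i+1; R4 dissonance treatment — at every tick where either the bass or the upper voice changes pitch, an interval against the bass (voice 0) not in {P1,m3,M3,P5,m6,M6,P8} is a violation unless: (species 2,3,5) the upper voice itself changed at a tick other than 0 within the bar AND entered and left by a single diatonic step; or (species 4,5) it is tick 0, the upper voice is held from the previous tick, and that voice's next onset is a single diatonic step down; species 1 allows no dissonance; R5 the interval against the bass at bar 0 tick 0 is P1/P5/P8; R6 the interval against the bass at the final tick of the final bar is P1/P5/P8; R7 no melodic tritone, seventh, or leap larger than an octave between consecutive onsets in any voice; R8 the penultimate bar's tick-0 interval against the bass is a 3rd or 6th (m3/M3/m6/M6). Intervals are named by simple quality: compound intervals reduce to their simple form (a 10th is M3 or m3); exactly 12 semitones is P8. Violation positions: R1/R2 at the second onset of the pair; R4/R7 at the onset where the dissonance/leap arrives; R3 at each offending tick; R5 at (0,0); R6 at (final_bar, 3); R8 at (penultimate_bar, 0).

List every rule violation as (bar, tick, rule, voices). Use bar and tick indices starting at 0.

(1, 0, R4, (0, 2))
(2, 0, R2, (0, 2))
(3, 0, R1, (0, 2))
(4, 0, R1, (0, 1))
(5, 0, R2, (1, 2))
(5, 0, R7, (2,))
(6, 0, R1, (1, 2))
(6, 0, R2, (0, 1))
(6, 0, R2, (0, 2))

bar 0: v0=A3 v1=A4 v2=E5 downbeat P5
bar 1: v0=B3 v1=D4 v2=F5 downbeat TT
bar 2: v0=A3 v1=C4 v2=E5 downbeat P5
bar 3: v0=F3 v1=C4 v2=C5 downbeat P5
bar 4: v0=D3 v1=A3 v2=F4 downbeat m3
bar 5: v0=G3 v1=E4 v2=B4 downbeat M3
bar 6: v0=A3 v1=A4 v2=E5 downbeat P5
  -> R4 @ bar 1 tick 0 v(0, 2): B3/F5 TT untreated
  -> R2 @ bar 2 tick 0 v(0, 2): B3/F5 TT -> A3/E5 P5 similar
  -> R1 @ bar 3 tick 0 v(0, 2): A3/E5 P5 -> F3/C5 P5 similar
  -> R1 @ bar 4 tick 0 v(0, 1): F3/C4 P5 -> D3/A3 P5 similar
  -> R2 @ bar 5 tick 0 v(1, 2): A3/F4 m6 -> E4/B4 P5 similar
  -> R7 @ bar 5 tick 0 v(2,): F4->B4 leap 6st
  -> R1 @ bar 6 tick 0 v(1, 2): E4/B4 P5 -> A4/E5 P5 similar
  -> R2 @ bar 6 tick 0 v(0, 1): G3/E4 M6 -> A3/A4 P8 similar
  -> R2 @ bar 6 tick 0 v(0, 2): G3/B4 M3 -> A3/E5 P5 similar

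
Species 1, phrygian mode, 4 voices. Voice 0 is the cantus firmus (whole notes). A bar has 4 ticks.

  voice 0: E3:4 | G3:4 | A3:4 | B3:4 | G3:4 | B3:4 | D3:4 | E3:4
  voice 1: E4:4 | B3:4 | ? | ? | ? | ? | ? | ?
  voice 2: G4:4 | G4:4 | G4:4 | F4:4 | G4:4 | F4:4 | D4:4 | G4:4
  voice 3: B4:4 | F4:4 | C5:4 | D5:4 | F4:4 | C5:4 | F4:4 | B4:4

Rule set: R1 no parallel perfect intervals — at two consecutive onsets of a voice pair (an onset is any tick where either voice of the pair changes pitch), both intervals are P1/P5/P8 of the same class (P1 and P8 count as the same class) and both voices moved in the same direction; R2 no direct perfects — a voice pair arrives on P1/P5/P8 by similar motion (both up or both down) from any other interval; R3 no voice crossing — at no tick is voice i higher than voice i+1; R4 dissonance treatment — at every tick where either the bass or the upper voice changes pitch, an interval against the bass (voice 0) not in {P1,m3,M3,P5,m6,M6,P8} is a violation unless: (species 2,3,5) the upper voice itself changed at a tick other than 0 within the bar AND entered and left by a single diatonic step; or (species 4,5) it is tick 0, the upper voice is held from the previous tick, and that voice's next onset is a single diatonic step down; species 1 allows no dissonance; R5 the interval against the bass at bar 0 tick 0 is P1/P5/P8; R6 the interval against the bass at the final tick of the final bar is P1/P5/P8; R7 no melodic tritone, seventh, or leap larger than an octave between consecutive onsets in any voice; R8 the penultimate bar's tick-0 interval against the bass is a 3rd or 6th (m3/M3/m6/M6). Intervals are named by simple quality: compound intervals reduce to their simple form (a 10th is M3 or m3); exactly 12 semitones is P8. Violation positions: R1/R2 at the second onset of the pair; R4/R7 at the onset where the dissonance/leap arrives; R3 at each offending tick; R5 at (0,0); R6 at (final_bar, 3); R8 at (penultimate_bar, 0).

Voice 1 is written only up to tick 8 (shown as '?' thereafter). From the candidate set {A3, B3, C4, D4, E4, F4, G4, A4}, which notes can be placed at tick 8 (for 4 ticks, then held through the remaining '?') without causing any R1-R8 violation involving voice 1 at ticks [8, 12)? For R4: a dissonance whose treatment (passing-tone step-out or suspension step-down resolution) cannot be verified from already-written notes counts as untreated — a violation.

{A3}

A3: legal
B3: violates R4
C4: violates R2
D4: violates R4
E4: violates R2
F4: violates R2,R7
G4: violates R4
A4: violates R2,R3,R7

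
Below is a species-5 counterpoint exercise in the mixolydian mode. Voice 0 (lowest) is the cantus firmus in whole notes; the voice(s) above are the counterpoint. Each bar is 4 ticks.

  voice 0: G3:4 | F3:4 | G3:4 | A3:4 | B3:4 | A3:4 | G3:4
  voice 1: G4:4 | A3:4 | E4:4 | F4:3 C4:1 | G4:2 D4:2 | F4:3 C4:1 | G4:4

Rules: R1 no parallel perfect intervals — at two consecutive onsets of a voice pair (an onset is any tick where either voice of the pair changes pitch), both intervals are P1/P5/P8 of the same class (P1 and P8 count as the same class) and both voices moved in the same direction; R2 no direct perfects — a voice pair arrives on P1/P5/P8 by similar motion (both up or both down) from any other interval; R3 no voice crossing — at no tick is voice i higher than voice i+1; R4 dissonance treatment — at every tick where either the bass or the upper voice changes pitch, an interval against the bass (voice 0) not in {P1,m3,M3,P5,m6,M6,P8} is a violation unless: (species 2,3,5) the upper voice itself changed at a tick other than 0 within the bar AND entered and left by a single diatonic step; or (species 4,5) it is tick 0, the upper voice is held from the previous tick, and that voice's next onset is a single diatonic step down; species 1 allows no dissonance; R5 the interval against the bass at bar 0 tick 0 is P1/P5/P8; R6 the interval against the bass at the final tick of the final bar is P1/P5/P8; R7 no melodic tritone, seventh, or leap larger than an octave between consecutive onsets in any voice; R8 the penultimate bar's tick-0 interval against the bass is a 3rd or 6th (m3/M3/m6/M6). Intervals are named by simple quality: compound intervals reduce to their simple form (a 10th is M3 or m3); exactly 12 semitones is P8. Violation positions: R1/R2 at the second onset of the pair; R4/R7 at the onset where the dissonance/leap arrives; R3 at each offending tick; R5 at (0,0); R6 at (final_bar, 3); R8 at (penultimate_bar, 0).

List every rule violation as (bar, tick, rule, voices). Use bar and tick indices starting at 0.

bar 0: v0=G3 v1=G4 downbeat P8
bar 1: v0=F3 v1=A3 downbeat M3
bar 2: v0=G3 v1=E4 downbeat M6
bar 3: v0=A3 v1=F4 downbeat m6
bar 4: v0=B3 v1=G4 downbeat m6
bar 5: v0=A3 v1=F4 downbeat m6
bar 6: v0=G3 v1=G4 downbeat P8
  -> R7 @ bar 1 tick 0 v(1,): G4->A3 leap 10st

(1, 0, R7, (1,))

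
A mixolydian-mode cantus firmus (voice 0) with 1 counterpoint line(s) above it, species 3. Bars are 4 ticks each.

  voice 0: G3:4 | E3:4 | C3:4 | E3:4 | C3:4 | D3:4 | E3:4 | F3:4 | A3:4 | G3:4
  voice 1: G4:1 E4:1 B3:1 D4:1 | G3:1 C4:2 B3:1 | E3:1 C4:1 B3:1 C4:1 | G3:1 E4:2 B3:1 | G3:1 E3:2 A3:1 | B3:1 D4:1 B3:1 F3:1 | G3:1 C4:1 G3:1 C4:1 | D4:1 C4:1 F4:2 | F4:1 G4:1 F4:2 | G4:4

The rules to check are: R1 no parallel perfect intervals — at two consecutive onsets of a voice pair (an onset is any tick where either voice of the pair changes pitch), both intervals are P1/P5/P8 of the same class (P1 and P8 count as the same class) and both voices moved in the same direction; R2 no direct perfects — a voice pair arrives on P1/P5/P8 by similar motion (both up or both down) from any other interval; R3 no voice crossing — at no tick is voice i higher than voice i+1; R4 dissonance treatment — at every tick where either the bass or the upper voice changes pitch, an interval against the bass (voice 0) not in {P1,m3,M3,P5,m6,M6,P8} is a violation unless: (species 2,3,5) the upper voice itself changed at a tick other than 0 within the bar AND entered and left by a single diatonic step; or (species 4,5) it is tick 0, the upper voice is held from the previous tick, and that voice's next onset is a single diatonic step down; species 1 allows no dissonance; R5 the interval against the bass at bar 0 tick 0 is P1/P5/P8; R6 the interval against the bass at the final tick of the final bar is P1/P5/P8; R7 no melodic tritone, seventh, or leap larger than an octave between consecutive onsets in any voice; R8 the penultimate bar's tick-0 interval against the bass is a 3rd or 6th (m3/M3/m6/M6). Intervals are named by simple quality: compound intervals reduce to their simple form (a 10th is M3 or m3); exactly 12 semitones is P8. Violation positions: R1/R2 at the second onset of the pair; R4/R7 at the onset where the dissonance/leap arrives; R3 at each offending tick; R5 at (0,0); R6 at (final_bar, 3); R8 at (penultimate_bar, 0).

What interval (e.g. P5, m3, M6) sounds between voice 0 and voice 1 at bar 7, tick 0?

voice 0=F3 voice 1=D4 -> M6

M6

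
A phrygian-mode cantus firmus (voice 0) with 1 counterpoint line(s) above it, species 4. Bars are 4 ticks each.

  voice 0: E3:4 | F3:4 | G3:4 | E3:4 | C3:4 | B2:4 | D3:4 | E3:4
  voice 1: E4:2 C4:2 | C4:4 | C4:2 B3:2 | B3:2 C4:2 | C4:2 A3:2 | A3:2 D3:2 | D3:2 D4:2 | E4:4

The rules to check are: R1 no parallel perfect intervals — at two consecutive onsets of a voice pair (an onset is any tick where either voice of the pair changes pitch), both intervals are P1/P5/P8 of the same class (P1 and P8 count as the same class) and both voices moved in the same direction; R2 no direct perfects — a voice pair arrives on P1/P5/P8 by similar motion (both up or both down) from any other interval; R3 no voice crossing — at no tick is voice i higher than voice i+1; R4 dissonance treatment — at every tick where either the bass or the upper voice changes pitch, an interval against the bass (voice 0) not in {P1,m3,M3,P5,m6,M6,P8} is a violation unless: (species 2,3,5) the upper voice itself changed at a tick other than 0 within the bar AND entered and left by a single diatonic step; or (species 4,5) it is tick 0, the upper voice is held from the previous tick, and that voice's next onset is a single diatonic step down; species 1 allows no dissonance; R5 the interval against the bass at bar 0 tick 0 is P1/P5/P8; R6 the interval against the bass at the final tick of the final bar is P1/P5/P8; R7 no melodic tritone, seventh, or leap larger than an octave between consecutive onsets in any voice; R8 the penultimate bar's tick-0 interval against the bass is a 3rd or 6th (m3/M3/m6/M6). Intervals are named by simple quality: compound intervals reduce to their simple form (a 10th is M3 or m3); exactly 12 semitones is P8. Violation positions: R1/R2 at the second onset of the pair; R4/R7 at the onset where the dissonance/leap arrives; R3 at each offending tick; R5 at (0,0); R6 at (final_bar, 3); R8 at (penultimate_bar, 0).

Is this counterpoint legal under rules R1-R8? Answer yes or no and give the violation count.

bar 0: v0=E3 v1=E4 (P8)
bar 1: v0=F3 v1=C4 (P5)
bar 2: v0=G3 v1=C4 (P4)
bar 3: v0=E3 v1=B3 (P5)
bar 4: v0=C3 v1=C4 (P8)
bar 5: v0=B2 v1=A3 (m7)
bar 6: v0=D3 v1=D3 (P1)
bar 7: v0=E3 v1=E4 (P8)
  R4 @ bar5.0: B2/A3 m7 untreated
  R8 @ bar6.0: penult P1 not 3rd/6th
  R1 @ bar7.0: D3/D4 P8 -> E3/E4 P8 similar

No (3 violations)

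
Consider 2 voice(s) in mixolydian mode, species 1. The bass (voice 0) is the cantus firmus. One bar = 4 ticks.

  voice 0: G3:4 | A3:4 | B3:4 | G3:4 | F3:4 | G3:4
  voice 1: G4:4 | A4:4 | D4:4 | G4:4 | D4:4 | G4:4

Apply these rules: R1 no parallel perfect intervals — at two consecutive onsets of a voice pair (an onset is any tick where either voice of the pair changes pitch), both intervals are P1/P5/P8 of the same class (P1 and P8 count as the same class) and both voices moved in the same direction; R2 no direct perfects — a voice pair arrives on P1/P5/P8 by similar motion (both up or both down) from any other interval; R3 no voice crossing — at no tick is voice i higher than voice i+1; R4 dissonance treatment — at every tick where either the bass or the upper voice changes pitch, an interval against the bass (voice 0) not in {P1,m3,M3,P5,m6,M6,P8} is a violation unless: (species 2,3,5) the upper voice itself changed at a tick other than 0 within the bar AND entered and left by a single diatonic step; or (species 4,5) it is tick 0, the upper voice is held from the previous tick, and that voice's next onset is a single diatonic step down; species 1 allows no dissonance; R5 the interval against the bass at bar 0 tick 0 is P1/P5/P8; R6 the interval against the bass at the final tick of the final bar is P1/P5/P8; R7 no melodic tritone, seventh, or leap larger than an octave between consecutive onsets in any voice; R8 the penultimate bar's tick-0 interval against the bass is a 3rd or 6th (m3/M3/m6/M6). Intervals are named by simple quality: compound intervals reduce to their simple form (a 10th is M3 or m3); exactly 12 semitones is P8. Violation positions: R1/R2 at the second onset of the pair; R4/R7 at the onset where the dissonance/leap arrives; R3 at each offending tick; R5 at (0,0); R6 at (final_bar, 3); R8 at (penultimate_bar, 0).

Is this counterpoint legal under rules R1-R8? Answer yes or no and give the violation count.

bar 0: v0=G3 v1=G4 (P8)
bar 1: v0=A3 v1=A4 (P8)
bar 2: v0=B3 v1=D4 (m3)
bar 3: v0=G3 v1=G4 (P8)
bar 4: v0=F3 v1=D4 (M6)
bar 5: v0=G3 v1=G4 (P8)
  R1 @ bar1.0: G3/G4 P8 -> A3/A4 P8 similar
  R2 @ bar5.0: F3/D4 M6 -> G3/G4 P8 similar

No (2 violations)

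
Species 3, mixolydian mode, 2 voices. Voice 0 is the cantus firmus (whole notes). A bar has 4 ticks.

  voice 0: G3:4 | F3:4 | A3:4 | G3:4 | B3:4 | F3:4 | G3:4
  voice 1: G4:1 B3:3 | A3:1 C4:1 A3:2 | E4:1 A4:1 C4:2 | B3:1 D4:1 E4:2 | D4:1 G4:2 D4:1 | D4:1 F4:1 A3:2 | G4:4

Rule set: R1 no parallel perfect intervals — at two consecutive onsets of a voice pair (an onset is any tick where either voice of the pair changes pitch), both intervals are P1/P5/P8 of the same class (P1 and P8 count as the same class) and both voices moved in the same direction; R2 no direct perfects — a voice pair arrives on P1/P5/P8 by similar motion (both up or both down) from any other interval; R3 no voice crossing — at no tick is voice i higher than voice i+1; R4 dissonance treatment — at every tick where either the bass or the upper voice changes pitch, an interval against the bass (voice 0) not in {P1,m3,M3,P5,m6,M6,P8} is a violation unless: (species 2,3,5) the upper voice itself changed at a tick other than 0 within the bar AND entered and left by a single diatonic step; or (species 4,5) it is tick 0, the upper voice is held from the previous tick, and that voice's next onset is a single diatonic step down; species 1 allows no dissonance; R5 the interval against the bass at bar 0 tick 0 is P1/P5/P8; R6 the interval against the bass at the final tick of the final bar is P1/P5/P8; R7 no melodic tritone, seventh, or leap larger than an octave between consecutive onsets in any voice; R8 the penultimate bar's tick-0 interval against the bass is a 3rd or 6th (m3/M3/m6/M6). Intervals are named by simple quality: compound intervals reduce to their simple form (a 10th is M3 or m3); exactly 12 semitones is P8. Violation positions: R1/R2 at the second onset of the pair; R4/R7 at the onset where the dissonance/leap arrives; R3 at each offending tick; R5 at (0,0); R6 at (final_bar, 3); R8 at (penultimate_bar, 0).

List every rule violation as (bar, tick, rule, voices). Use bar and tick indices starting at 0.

bar 0: v0=G3 v1=G4 downbeat P8
bar 1: v0=F3 v1=A3 downbeat M3
bar 2: v0=A3 v1=E4 downbeat P5
bar 3: v0=G3 v1=B3 downbeat M3
bar 4: v0=B3 v1=D4 downbeat m3
bar 5: v0=F3 v1=D4 downbeat M6
bar 6: v0=G3 v1=G4 downbeat P8
  -> R2 @ bar 2 tick 0 v(0, 1): F3/A3 M3 -> A3/E4 P5 similar
  -> R7 @ bar 5 tick 0 v(0,): B3->F3 leap 6st
  -> R2 @ bar 6 tick 0 v(0, 1): F3/A3 M3 -> G3/G4 P8 similar
  -> R7 @ bar 6 tick 0 v(1,): A3->G4 leap 10st

(2, 0, R2, (0, 1))
(5, 0, R7, (0,))
(6, 0, R2, (0, 1))
(6, 0, R7, (1,))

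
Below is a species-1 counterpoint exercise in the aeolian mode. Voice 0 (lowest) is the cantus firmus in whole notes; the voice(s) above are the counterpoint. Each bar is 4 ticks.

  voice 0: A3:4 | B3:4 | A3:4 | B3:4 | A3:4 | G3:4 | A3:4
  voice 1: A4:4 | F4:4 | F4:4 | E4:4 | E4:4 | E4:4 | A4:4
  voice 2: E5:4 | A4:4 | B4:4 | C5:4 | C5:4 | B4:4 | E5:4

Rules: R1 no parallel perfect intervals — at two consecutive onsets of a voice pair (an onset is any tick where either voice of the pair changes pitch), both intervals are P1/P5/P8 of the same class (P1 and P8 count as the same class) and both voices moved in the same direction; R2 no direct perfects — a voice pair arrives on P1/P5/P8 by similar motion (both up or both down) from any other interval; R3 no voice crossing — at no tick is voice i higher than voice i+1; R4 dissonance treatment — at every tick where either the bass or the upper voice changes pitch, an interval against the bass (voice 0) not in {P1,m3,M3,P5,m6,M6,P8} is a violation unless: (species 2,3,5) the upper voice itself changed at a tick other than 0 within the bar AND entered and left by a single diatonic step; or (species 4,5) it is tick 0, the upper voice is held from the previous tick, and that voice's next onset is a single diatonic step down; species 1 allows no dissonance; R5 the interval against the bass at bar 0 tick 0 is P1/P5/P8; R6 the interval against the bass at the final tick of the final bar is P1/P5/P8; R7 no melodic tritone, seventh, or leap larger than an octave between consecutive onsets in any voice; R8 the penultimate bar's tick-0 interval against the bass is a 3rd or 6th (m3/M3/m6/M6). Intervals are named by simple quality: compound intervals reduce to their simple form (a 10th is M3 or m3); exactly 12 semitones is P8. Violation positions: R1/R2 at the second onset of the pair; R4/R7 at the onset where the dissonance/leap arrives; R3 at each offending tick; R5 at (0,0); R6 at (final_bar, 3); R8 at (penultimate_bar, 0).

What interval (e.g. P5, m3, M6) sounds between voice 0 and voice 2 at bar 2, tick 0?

voice 0=A3 voice 2=B4 -> M2

M2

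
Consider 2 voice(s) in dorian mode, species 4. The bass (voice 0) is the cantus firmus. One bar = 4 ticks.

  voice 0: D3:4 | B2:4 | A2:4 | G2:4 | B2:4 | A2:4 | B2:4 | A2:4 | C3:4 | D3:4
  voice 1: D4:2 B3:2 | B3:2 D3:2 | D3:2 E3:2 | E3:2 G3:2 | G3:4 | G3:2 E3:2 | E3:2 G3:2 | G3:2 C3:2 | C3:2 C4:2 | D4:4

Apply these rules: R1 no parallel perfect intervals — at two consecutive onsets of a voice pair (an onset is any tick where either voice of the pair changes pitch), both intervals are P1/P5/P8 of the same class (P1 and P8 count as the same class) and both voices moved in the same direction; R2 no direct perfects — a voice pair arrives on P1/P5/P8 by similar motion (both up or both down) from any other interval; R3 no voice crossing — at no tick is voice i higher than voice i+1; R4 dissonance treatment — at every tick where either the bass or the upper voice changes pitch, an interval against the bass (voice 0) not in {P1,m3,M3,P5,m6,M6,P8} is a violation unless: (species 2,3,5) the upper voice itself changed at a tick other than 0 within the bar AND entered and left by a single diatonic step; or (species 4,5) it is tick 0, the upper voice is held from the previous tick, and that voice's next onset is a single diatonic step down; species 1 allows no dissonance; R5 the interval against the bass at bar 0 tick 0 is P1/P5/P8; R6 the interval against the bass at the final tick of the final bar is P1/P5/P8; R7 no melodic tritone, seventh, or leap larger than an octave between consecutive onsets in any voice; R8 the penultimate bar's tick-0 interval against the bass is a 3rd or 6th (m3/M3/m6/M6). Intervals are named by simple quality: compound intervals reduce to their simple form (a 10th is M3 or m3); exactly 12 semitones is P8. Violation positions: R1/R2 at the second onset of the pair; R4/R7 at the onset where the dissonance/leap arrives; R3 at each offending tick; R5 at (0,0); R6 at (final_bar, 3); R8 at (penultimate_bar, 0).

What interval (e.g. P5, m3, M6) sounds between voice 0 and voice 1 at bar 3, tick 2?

P8

voice 0=G2 voice 1=G3 -> P8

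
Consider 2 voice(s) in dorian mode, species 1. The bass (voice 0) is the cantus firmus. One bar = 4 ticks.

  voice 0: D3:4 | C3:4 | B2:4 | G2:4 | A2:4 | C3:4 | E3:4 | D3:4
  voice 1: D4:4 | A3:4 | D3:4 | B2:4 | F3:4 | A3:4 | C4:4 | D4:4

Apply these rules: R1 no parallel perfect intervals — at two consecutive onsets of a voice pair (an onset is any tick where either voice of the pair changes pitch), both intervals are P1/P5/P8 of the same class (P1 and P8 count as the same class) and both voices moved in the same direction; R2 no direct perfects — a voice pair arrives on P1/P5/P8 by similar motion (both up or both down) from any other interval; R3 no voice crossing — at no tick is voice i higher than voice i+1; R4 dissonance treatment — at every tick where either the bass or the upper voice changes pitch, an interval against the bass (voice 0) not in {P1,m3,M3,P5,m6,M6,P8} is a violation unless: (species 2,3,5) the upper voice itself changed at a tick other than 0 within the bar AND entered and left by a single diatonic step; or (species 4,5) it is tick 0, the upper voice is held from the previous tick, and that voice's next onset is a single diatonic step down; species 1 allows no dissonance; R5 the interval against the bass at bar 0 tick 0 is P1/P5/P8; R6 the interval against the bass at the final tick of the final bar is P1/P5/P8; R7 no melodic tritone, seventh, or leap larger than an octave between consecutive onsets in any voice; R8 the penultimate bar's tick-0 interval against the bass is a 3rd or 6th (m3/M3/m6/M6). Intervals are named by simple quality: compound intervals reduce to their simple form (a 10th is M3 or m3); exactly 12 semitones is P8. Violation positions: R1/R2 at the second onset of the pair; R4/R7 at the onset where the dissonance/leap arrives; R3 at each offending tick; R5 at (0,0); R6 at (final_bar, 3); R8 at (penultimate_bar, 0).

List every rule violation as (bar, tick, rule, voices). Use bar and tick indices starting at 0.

bar 0: v0=D3 v1=D4 downbeat P8
bar 1: v0=C3 v1=A3 downbeat M6
bar 2: v0=B2 v1=D3 downbeat m3
bar 3: v0=G2 v1=B2 downbeat M3
bar 4: v0=A2 v1=F3 downbeat m6
bar 5: v0=C3 v1=A3 downbeat M6
bar 6: v0=E3 v1=C4 downbeat m6
bar 7: v0=D3 v1=D4 downbeat P8
  -> R7 @ bar 4 tick 0 v(1,): B2->F3 leap 6st

(4, 0, R7, (1,))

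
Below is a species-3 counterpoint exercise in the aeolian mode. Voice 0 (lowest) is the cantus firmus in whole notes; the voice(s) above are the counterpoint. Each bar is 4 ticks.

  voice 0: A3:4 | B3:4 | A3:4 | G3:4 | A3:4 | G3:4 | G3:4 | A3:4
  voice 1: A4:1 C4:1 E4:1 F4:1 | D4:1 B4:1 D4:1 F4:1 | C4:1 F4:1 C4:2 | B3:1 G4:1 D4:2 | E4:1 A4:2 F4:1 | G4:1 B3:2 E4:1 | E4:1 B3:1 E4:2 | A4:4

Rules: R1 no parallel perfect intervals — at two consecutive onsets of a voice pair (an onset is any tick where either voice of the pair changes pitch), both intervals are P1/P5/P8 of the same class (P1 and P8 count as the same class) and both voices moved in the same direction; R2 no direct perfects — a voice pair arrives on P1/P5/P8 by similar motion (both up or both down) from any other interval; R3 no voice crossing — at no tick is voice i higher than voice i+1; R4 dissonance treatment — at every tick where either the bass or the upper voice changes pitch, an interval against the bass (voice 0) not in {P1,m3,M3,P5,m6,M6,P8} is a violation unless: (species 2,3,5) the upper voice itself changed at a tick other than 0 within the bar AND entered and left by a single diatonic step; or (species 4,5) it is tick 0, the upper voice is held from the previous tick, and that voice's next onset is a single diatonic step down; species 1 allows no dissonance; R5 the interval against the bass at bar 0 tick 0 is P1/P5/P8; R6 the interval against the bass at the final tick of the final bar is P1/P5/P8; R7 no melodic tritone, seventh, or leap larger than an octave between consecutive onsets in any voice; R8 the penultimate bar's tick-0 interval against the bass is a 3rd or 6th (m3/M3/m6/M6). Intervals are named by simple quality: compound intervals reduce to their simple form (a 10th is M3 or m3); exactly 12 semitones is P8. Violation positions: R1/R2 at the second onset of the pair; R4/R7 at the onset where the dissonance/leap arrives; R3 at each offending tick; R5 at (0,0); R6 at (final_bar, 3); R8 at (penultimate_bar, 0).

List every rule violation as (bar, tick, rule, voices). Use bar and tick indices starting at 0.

(1, 3, R4, (0, 1))
(4, 0, R1, (0, 1))
(7, 0, R2, (0, 1))

bar 0: v0=A3 v1=A4 downbeat P8
bar 1: v0=B3 v1=D4 downbeat m3
bar 2: v0=A3 v1=C4 downbeat m3
bar 3: v0=G3 v1=B3 downbeat M3
bar 4: v0=A3 v1=E4 downbeat P5
bar 5: v0=G3 v1=G4 downbeat P8
bar 6: v0=G3 v1=E4 downbeat M6
bar 7: v0=A3 v1=A4 downbeat P8
  -> R4 @ bar 1 tick 3 v(0, 1): B3/F4 TT untreated
  -> R1 @ bar 4 tick 0 v(0, 1): G3/D4 P5 -> A3/E4 P5 similar
  -> R2 @ bar 7 tick 0 v(0, 1): G3/E4 M6 -> A3/A4 P8 similar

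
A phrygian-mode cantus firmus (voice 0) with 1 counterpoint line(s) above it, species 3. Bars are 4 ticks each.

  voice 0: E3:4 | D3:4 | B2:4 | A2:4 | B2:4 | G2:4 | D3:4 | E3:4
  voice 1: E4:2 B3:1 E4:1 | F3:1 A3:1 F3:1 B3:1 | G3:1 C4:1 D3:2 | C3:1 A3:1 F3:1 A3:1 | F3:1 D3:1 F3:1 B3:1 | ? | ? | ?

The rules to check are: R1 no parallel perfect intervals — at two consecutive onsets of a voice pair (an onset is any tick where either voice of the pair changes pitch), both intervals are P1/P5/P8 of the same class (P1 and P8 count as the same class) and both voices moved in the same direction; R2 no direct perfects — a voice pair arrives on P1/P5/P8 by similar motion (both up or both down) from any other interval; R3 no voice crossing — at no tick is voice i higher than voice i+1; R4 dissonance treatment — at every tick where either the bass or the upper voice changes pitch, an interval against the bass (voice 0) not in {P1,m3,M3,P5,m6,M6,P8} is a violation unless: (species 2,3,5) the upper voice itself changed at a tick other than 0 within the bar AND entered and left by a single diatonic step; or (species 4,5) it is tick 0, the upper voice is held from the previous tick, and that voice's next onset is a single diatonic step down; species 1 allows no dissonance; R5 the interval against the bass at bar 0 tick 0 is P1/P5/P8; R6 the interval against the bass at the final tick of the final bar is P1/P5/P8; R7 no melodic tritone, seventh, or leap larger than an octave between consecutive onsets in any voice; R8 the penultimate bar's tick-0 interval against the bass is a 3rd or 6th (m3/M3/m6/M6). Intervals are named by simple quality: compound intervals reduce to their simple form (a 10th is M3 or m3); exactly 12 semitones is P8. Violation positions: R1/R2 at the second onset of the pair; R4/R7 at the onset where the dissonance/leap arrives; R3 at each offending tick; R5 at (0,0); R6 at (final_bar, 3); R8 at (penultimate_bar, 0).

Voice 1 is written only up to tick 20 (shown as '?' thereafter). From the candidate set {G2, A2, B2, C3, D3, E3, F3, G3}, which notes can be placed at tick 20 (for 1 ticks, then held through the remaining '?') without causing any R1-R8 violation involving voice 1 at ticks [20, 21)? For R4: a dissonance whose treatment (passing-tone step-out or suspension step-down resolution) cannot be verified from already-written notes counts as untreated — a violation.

{B2, E3}

G2: violates R1,R7
A2: violates R4,R7
B2: legal
C3: violates R4,R7
D3: violates R2
E3: legal
F3: violates R4,R7
G3: violates R1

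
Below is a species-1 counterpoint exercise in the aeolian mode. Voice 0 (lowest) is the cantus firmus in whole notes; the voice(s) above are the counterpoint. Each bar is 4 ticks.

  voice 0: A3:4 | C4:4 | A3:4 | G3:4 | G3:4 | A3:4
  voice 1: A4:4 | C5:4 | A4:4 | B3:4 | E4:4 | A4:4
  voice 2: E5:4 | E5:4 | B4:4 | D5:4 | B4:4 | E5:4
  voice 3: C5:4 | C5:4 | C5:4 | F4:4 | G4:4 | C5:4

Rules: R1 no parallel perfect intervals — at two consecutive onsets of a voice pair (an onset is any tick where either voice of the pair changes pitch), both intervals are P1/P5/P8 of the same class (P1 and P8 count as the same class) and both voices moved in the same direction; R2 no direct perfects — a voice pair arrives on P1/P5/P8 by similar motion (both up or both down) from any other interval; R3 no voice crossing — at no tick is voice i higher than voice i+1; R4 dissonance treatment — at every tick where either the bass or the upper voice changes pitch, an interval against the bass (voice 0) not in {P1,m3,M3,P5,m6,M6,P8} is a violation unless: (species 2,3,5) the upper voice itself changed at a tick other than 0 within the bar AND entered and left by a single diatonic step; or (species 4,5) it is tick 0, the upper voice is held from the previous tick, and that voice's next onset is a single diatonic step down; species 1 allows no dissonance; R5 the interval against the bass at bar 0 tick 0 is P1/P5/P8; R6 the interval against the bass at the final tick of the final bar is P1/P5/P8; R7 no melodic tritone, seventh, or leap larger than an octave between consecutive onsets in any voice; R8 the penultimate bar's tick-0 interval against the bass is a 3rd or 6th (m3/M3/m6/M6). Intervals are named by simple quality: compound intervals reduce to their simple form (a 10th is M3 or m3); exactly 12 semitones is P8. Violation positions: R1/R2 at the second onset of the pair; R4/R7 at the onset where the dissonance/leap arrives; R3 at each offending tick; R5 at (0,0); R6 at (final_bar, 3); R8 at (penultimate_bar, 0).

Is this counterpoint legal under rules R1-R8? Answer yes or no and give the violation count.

No (31 violations)

bar 0: v0=A3 v1=A4 v2=E5 v3=C5 (m3)
bar 1: v0=C4 v1=C5 v2=E5 v3=C5 (P8)
bar 2: v0=A3 v1=A4 v2=B4 v3=C5 (m3)
bar 3: v0=G3 v1=B3 v2=D5 v3=F4 (m7)
bar 4: v0=G3 v1=E4 v2=B4 v3=G4 (P8)
bar 5: v0=A3 v1=A4 v2=E5 v3=C5 (m3)
  R3 @ bar0.0: E5 above C5
  R5 @ bar0.0: opens on m3
  R3 @ bar0.1: E5 above C5
  R3 @ bar0.2: E5 above C5
  R3 @ bar0.3: E5 above C5
  R1 @ bar1.0: A3/A4 P8 -> C4/C5 P8 similar
  R3 @ bar1.0: E5 above C5
  R3 @ bar1.1: E5 above C5
  R3 @ bar1.2: E5 above C5
  R3 @ bar1.3: E5 above C5
  R1 @ bar2.0: C4/C5 P8 -> A3/A4 P8 similar
  R4 @ bar2.0: A3/B4 M2 untreated
  R3 @ bar3.0: D5 above F4
  R4 @ bar3.0: G3/F4 m7 untreated
  R7 @ bar3.0: A4->B3 leap 10st
  R3 @ bar3.1: D5 above F4
  R3 @ bar3.2: D5 above F4
  R3 @ bar3.3: D5 above F4
  R3 @ bar4.0: B4 above G4
  R8 @ bar4.0: penult P8 not 3rd/6th
  R3 @ bar4.1: B4 above G4
  R3 @ bar4.2: B4 above G4
  R3 @ bar4.3: B4 above G4
  R1 @ bar5.0: E4/B4 P5 -> A4/E5 P5 similar
  R2 @ bar5.0: G3/E4 M6 -> A3/A4 P8 similar
  R2 @ bar5.0: G3/B4 M3 -> A3/E5 P5 similar
  R3 @ bar5.0: E5 above C5
  R3 @ bar5.1: E5 above C5
  R3 @ bar5.2: E5 above C5
  R3 @ bar5.3: E5 above C5
  R6 @ bar5.3: closes on m3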